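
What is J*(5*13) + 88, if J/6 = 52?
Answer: 20368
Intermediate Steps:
J = 312 (J = 6*52 = 312)
J*(5*13) + 88 = 312*(5*13) + 88 = 312*65 + 88 = 20280 + 88 = 20368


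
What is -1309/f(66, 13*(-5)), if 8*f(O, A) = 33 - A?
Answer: -748/7 ≈ -106.86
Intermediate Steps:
f(O, A) = 33/8 - A/8 (f(O, A) = (33 - A)/8 = 33/8 - A/8)
-1309/f(66, 13*(-5)) = -1309/(33/8 - 13*(-5)/8) = -1309/(33/8 - ⅛*(-65)) = -1309/(33/8 + 65/8) = -1309/49/4 = -1309*4/49 = -748/7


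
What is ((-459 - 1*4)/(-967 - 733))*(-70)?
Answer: -3241/170 ≈ -19.065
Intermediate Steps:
((-459 - 1*4)/(-967 - 733))*(-70) = ((-459 - 4)/(-1700))*(-70) = -463*(-1/1700)*(-70) = (463/1700)*(-70) = -3241/170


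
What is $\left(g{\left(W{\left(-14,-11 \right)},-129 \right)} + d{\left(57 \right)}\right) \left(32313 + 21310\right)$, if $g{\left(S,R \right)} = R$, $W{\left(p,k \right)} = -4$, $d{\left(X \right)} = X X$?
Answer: $167303760$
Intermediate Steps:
$d{\left(X \right)} = X^{2}$
$\left(g{\left(W{\left(-14,-11 \right)},-129 \right)} + d{\left(57 \right)}\right) \left(32313 + 21310\right) = \left(-129 + 57^{2}\right) \left(32313 + 21310\right) = \left(-129 + 3249\right) 53623 = 3120 \cdot 53623 = 167303760$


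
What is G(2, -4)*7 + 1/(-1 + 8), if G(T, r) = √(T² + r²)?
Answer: ⅐ + 14*√5 ≈ 31.448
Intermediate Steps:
G(2, -4)*7 + 1/(-1 + 8) = √(2² + (-4)²)*7 + 1/(-1 + 8) = √(4 + 16)*7 + 1/7 = √20*7 + ⅐ = (2*√5)*7 + ⅐ = 14*√5 + ⅐ = ⅐ + 14*√5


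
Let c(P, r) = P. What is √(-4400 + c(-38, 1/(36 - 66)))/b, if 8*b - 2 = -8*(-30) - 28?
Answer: 4*I*√4438/107 ≈ 2.4904*I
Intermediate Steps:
b = 107/4 (b = ¼ + (-8*(-30) - 28)/8 = ¼ + (240 - 28)/8 = ¼ + (⅛)*212 = ¼ + 53/2 = 107/4 ≈ 26.750)
√(-4400 + c(-38, 1/(36 - 66)))/b = √(-4400 - 38)/(107/4) = √(-4438)*(4/107) = (I*√4438)*(4/107) = 4*I*√4438/107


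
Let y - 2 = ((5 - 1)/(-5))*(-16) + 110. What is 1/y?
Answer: 5/624 ≈ 0.0080128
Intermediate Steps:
y = 624/5 (y = 2 + (((5 - 1)/(-5))*(-16) + 110) = 2 + (-⅕*4*(-16) + 110) = 2 + (-⅘*(-16) + 110) = 2 + (64/5 + 110) = 2 + 614/5 = 624/5 ≈ 124.80)
1/y = 1/(624/5) = 5/624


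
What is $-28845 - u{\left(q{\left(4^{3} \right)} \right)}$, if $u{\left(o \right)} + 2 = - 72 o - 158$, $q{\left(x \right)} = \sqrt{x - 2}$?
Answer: $-28685 + 72 \sqrt{62} \approx -28118.0$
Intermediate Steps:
$q{\left(x \right)} = \sqrt{-2 + x}$
$u{\left(o \right)} = -160 - 72 o$ ($u{\left(o \right)} = -2 - \left(158 + 72 o\right) = -160 - 72 o$)
$-28845 - u{\left(q{\left(4^{3} \right)} \right)} = -28845 - \left(-160 - 72 \sqrt{-2 + 4^{3}}\right) = -28845 - \left(-160 - 72 \sqrt{-2 + 64}\right) = -28845 - \left(-160 - 72 \sqrt{62}\right) = -28845 + \left(160 + 72 \sqrt{62}\right) = -28685 + 72 \sqrt{62}$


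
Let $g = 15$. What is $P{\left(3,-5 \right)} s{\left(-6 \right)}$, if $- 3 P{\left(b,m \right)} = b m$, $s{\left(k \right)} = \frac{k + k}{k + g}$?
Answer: $- \frac{20}{3} \approx -6.6667$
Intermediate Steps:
$s{\left(k \right)} = \frac{2 k}{15 + k}$ ($s{\left(k \right)} = \frac{k + k}{k + 15} = \frac{2 k}{15 + k}$)
$P{\left(b,m \right)} = - \frac{b m}{3}$
$P{\left(3,-5 \right)} s{\left(-6 \right)} = \left(- \frac{1}{3}\right) 3 \left(-5\right) 2 \left(-6\right) \frac{1}{15 - 6} = 5 \cdot 2 \left(-6\right) \frac{1}{9} = 5 \left(- \frac{4}{3}\right) = - \frac{20}{3}$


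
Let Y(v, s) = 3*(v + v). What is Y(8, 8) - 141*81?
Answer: -11373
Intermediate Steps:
Y(v, s) = 6*v (Y(v, s) = 3*(2*v) = 6*v)
Y(8, 8) - 141*81 = 6*8 - 141*81 = 48 - 11421 = -11373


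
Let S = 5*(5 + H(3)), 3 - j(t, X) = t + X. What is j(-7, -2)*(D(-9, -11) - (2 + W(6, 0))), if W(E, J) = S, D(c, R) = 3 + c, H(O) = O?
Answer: -576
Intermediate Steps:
j(t, X) = 3 - X - t (j(t, X) = 3 - (t + X) = 3 - (X + t) = 3 + (-X - t) = 3 - X - t)
S = 40 (S = 5*(5 + 3) = 5*8 = 40)
W(E, J) = 40
j(-7, -2)*(D(-9, -11) - (2 + W(6, 0))) = (3 - 1*(-2) - 1*(-7))*((3 - 9) - (2 + 40)) = (3 + 2 + 7)*(-6 - 1*42) = 12*(-6 - 42) = 12*(-48) = -576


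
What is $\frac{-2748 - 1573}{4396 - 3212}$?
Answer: $- \frac{4321}{1184} \approx -3.6495$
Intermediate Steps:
$\frac{-2748 - 1573}{4396 - 3212} = - \frac{4321}{1184}$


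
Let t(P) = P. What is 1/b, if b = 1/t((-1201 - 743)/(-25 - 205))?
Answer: 972/115 ≈ 8.4522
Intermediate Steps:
b = 115/972 (b = 1/((-1201 - 743)/(-25 - 205)) = 1/(-1944/(-230)) = 1/(-1944*(-1/230)) = 1/(972/115) = 115/972 ≈ 0.11831)
1/b = 1/(115/972) = 972/115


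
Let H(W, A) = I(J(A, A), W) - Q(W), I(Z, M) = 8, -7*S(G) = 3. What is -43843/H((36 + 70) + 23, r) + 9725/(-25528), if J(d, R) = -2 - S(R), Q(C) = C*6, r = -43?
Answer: 555887377/9777224 ≈ 56.855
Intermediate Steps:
Q(C) = 6*C
S(G) = -3/7 (S(G) = -⅐*3 = -3/7)
J(d, R) = -11/7 (J(d, R) = -2 - 1*(-3/7) = -2 + 3/7 = -11/7)
H(W, A) = 8 - 6*W
-43843/H((36 + 70) + 23, r) + 9725/(-25528) = -43843/(8 - 6*((36 + 70) + 23)) + 9725/(-25528) = -43843/(8 - 6*(106 + 23)) + 9725*(-1/25528) = -43843/(8 - 6*129) - 9725/25528 = -43843/(8 - 774) - 9725/25528 = -43843/(-766) - 9725/25528 = -43843*(-1/766) - 9725/25528 = 43843/766 - 9725/25528 = 555887377/9777224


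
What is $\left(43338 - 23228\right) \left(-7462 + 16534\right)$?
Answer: $182437920$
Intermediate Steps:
$\left(43338 - 23228\right) \left(-7462 + 16534\right) = 20110 \cdot 9072 = 182437920$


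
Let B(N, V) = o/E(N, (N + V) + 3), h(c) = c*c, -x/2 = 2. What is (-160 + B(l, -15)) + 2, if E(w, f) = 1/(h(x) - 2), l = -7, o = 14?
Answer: 38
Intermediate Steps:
x = -4 (x = -2*2 = -4)
h(c) = c²
E(w, f) = 1/14 (E(w, f) = 1/((-4)² - 2) = 1/(16 - 2) = 1/14)
B(N, V) = 196 (B(N, V) = 14/(1/14) = 14*14 = 196)
(-160 + B(l, -15)) + 2 = (-160 + 196) + 2 = 36 + 2 = 38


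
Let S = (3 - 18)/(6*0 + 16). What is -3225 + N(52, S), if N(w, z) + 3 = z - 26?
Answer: -52079/16 ≈ -3254.9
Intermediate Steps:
S = -15/16 (S = -15/(0 + 16) = -15/16 ≈ -0.93750)
N(w, z) = -29 + z (N(w, z) = -3 + (z - 26) = -3 + (-26 + z) = -29 + z)
-3225 + N(52, S) = -3225 + (-29 - 15/16) = -3225 - 479/16 = -52079/16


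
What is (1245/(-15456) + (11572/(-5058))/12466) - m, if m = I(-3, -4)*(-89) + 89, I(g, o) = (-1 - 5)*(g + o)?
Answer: 12884222881615/3530969568 ≈ 3648.9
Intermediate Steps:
I(g, o) = -6*g - 6*o (I(g, o) = -6*(g + o) = -6*g - 6*o)
m = -3649 (m = (-6*(-3) - 6*(-4))*(-89) + 89 = (18 + 24)*(-89) + 89 = 42*(-89) + 89 = -3738 + 89 = -3649)
(1245/(-15456) + (11572/(-5058))/12466) - m = (1245/(-15456) + (11572/(-5058))/12466) - 1*(-3649) = (1245*(-1/15456) + (11572*(-1/5058))*(1/12466)) + 3649 = (-415/5152 - 5786/2529*1/12466) + 3649 = (-415/5152 - 2893/15763257) + 3649 = -285072017/3530969568 + 3649 = 12884222881615/3530969568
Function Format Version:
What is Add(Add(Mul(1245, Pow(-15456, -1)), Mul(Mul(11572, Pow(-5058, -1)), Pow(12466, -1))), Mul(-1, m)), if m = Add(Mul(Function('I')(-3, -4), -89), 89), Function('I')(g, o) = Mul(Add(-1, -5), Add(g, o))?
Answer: Rational(12884222881615, 3530969568) ≈ 3648.9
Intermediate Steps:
Function('I')(g, o) = Add(Mul(-6, g), Mul(-6, o)) (Function('I')(g, o) = Mul(-6, Add(g, o)) = Add(Mul(-6, g), Mul(-6, o)))
m = -3649 (m = Add(Mul(Add(Mul(-6, -3), Mul(-6, -4)), -89), 89) = Add(Mul(Add(18, 24), -89), 89) = Add(Mul(42, -89), 89) = Add(-3738, 89) = -3649)
Add(Add(Mul(1245, Pow(-15456, -1)), Mul(Mul(11572, Pow(-5058, -1)), Pow(12466, -1))), Mul(-1, m)) = Add(Add(Mul(1245, Pow(-15456, -1)), Mul(Mul(11572, Pow(-5058, -1)), Pow(12466, -1))), Mul(-1, -3649)) = Add(Add(Mul(1245, Rational(-1, 15456)), Mul(Mul(11572, Rational(-1, 5058)), Rational(1, 12466))), 3649) = Add(Add(Rational(-415, 5152), Mul(Rational(-5786, 2529), Rational(1, 12466))), 3649) = Add(Add(Rational(-415, 5152), Rational(-2893, 15763257)), 3649) = Add(Rational(-285072017, 3530969568), 3649) = Rational(12884222881615, 3530969568)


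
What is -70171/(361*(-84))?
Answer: 70171/30324 ≈ 2.3140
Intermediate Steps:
-70171/(361*(-84)) = -70171/(-30324) = -70171*(-1/30324) = 70171/30324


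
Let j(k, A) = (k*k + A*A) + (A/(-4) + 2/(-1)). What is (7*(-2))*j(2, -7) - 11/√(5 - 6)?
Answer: -1477/2 + 11*I ≈ -738.5 + 11.0*I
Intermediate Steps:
j(k, A) = -2 + A² + k² - A/4 (j(k, A) = (k² + A²) + (A*(-¼) + 2*(-1)) = (A² + k²) + (-A/4 - 2) = (A² + k²) + (-2 - A/4) = -2 + A² + k² - A/4)
(7*(-2))*j(2, -7) - 11/√(5 - 6) = (7*(-2))*(-2 + (-7)² + 2² - ¼*(-7)) - 11/√(5 - 6) = -14*(-2 + 49 + 4 + 7/4) - 11*(-I) = -14*211/4 - 11*(-I) = -1477/2 - (-11)*I = -1477/2 + 11*I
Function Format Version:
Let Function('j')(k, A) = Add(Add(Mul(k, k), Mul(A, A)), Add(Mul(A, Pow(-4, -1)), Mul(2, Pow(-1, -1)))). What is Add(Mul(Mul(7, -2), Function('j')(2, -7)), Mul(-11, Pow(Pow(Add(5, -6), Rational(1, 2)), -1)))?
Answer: Add(Rational(-1477, 2), Mul(11, I)) ≈ Add(-738.50, Mul(11.000, I))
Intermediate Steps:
Function('j')(k, A) = Add(-2, Pow(A, 2), Pow(k, 2), Mul(Rational(-1, 4), A)) (Function('j')(k, A) = Add(Add(Pow(k, 2), Pow(A, 2)), Add(Mul(A, Rational(-1, 4)), Mul(2, -1))) = Add(Add(Pow(A, 2), Pow(k, 2)), Add(Mul(Rational(-1, 4), A), -2)) = Add(Add(Pow(A, 2), Pow(k, 2)), Add(-2, Mul(Rational(-1, 4), A))) = Add(-2, Pow(A, 2), Pow(k, 2), Mul(Rational(-1, 4), A)))
Add(Mul(Mul(7, -2), Function('j')(2, -7)), Mul(-11, Pow(Pow(Add(5, -6), Rational(1, 2)), -1))) = Add(Mul(Mul(7, -2), Add(-2, Pow(-7, 2), Pow(2, 2), Mul(Rational(-1, 4), -7))), Mul(-11, Pow(Pow(Add(5, -6), Rational(1, 2)), -1))) = Add(Mul(-14, Add(-2, 49, 4, Rational(7, 4))), Mul(-11, Pow(Pow(-1, Rational(1, 2)), -1))) = Add(Mul(-14, Rational(211, 4)), Mul(-11, Pow(I, -1))) = Add(Rational(-1477, 2), Mul(-11, Mul(-1, I))) = Add(Rational(-1477, 2), Mul(11, I))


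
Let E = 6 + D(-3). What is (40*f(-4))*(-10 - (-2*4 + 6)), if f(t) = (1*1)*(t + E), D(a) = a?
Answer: 320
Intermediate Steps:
E = 3 (E = 6 - 3 = 3)
f(t) = 3 + t (f(t) = (1*1)*(t + 3) = 1*(3 + t) = 3 + t)
(40*f(-4))*(-10 - (-2*4 + 6)) = (40*(3 - 4))*(-10 - (-2*4 + 6)) = (40*(-1))*(-10 - (-8 + 6)) = -40*(-10 - 1*(-2)) = -40*(-10 + 2) = -40*(-8) = 320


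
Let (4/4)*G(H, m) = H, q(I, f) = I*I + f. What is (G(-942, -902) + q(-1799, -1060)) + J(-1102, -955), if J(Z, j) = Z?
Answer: 3233297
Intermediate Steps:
q(I, f) = f + I² (q(I, f) = I² + f = f + I²)
G(H, m) = H
(G(-942, -902) + q(-1799, -1060)) + J(-1102, -955) = (-942 + (-1060 + (-1799)²)) - 1102 = (-942 + (-1060 + 3236401)) - 1102 = (-942 + 3235341) - 1102 = 3234399 - 1102 = 3233297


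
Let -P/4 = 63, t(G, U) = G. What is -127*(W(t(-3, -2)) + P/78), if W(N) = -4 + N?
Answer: 16891/13 ≈ 1299.3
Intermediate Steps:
P = -252 (P = -4*63 = -252)
-127*(W(t(-3, -2)) + P/78) = -127*((-4 - 3) - 252/78) = -127*(-7 - 252*1/78) = -127*(-7 - 42/13) = -127*(-133/13) = 16891/13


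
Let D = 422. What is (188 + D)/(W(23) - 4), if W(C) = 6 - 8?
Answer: -305/3 ≈ -101.67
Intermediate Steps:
W(C) = -2
(188 + D)/(W(23) - 4) = (188 + 422)/(-2 - 4) = 610/(-6) = 610*(-⅙) = -305/3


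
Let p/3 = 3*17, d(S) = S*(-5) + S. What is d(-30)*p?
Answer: 18360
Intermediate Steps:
d(S) = -4*S (d(S) = -5*S + S = -4*S)
p = 153 (p = 3*(3*17) = 3*51 = 153)
d(-30)*p = -4*(-30)*153 = 120*153 = 18360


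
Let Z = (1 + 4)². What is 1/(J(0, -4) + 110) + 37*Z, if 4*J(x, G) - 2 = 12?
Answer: 209977/227 ≈ 925.01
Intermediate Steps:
J(x, G) = 7/2 (J(x, G) = ½ + (¼)*12 = ½ + 3 = 7/2)
Z = 25 (Z = 5² = 25)
1/(J(0, -4) + 110) + 37*Z = 1/(7/2 + 110) + 37*25 = 1/(227/2) + 925 = 2/227 + 925 = 209977/227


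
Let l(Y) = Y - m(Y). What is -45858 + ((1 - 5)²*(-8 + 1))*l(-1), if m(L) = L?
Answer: -45858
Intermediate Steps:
l(Y) = 0 (l(Y) = Y - Y = 0)
-45858 + ((1 - 5)²*(-8 + 1))*l(-1) = -45858 + ((1 - 5)²*(-8 + 1))*0 = -45858 + ((-4)²*(-7))*0 = -45858 + (16*(-7))*0 = -45858 - 112*0 = -45858 + 0 = -45858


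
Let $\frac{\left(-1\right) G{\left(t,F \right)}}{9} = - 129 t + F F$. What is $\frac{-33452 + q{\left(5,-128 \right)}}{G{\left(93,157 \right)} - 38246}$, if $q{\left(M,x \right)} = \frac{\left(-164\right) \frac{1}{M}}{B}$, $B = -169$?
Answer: $\frac{14133388}{64268165} \approx 0.21991$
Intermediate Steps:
$q{\left(M,x \right)} = \frac{164}{169 M}$ ($q{\left(M,x \right)} = \frac{\left(-164\right) \frac{1}{M}}{-169} = - \frac{164}{M} \left(- \frac{1}{169}\right) = \frac{164}{169 M}$)
$G{\left(t,F \right)} = - 9 F^{2} + 1161 t$ ($G{\left(t,F \right)} = - 9 \left(- 129 t + F F\right) = - 9 \left(- 129 t + F^{2}\right) = - 9 \left(F^{2} - 129 t\right) = - 9 F^{2} + 1161 t$)
$\frac{-33452 + q{\left(5,-128 \right)}}{G{\left(93,157 \right)} - 38246} = \frac{-33452 + \frac{164}{169 \cdot 5}}{\left(- 9 \cdot 157^{2} + 1161 \cdot 93\right) - 38246} = \frac{-33452 + \frac{164}{169} \cdot \frac{1}{5}}{\left(\left(-9\right) 24649 + 107973\right) - 38246} = \frac{-33452 + \frac{164}{845}}{\left(-221841 + 107973\right) - 38246} = - \frac{28266776}{845 \left(-113868 - 38246\right)} = - \frac{28266776}{845 \left(-152114\right)} = \left(- \frac{28266776}{845}\right) \left(- \frac{1}{152114}\right) = \frac{14133388}{64268165}$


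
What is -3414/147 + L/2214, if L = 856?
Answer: -1238794/54243 ≈ -22.838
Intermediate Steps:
-3414/147 + L/2214 = -3414/147 + 856/2214 = -3414*1/147 + 856*(1/2214) = -1138/49 + 428/1107 = -1238794/54243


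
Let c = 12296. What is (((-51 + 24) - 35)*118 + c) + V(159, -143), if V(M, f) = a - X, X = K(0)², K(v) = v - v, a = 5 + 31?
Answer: 5016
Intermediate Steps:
a = 36
K(v) = 0
X = 0 (X = 0² = 0)
V(M, f) = 36 (V(M, f) = 36 - 1*0 = 36 + 0 = 36)
(((-51 + 24) - 35)*118 + c) + V(159, -143) = (((-51 + 24) - 35)*118 + 12296) + 36 = ((-27 - 35)*118 + 12296) + 36 = (-62*118 + 12296) + 36 = (-7316 + 12296) + 36 = 4980 + 36 = 5016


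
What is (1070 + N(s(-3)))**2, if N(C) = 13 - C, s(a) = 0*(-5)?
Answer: 1172889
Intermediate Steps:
s(a) = 0
(1070 + N(s(-3)))**2 = (1070 + (13 - 1*0))**2 = (1070 + (13 + 0))**2 = (1070 + 13)**2 = 1083**2 = 1172889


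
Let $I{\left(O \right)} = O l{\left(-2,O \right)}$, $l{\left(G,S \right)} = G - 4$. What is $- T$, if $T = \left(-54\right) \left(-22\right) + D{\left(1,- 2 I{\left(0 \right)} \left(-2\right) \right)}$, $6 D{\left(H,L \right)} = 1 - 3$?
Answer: $- \frac{3563}{3} \approx -1187.7$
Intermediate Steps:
$l{\left(G,S \right)} = -4 + G$
$I{\left(O \right)} = - 6 O$ ($I{\left(O \right)} = O \left(-4 - 2\right) = O \left(-6\right) = - 6 O$)
$D{\left(H,L \right)} = - \frac{1}{3}$ ($D{\left(H,L \right)} = \frac{1 - 3}{6} = \frac{1}{6} \left(-2\right) = - \frac{1}{3}$)
$T = \frac{3563}{3}$ ($T = \left(-54\right) \left(-22\right) - \frac{1}{3} = 1188 - \frac{1}{3} = \frac{3563}{3} \approx 1187.7$)
$- T = \left(-1\right) \frac{3563}{3} = - \frac{3563}{3}$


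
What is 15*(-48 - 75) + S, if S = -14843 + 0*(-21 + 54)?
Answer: -16688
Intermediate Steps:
S = -14843 (S = -14843 + 0*33 = -14843 + 0 = -14843)
15*(-48 - 75) + S = 15*(-48 - 75) - 14843 = 15*(-123) - 14843 = -1845 - 14843 = -16688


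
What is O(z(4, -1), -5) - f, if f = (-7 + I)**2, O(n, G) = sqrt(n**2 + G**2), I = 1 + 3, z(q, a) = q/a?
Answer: -9 + sqrt(41) ≈ -2.5969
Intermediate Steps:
I = 4
O(n, G) = sqrt(G**2 + n**2)
f = 9 (f = (-7 + 4)**2 = (-3)**2 = 9)
O(z(4, -1), -5) - f = sqrt((-5)**2 + (4/(-1))**2) - 1*9 = sqrt(25 + (4*(-1))**2) - 9 = sqrt(25 + (-4)**2) - 9 = sqrt(25 + 16) - 9 = sqrt(41) - 9 = -9 + sqrt(41)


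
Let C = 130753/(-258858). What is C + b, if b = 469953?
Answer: 121650962921/258858 ≈ 4.6995e+5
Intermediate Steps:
C = -130753/258858 (C = 130753*(-1/258858) = -130753/258858 ≈ -0.50511)
C + b = -130753/258858 + 469953 = 121650962921/258858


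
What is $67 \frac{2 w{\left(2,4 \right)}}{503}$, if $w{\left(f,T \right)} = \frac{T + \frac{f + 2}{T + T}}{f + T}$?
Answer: $\frac{201}{1006} \approx 0.1998$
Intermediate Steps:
$w{\left(f,T \right)} = \frac{T + \frac{2 + f}{2 T}}{T + f}$
$67 \frac{2 w{\left(2,4 \right)}}{503} = 67 \frac{2 \frac{1 + 4^{2} + \frac{1}{2} \cdot 2}{4 \left(4 + 2\right)}}{503} = 67 \cdot 2 \frac{1 + 16 + 1}{4 \cdot 6} \cdot \frac{1}{503} = 67 \cdot 2 \cdot \frac{1}{4} \cdot \frac{1}{6} \cdot 18 \cdot \frac{1}{503} = 67 \cdot 2 \cdot \frac{3}{4} \cdot \frac{1}{503} = 67 \cdot \frac{3}{2} \cdot \frac{1}{503} = 67 \cdot \frac{3}{1006} = \frac{201}{1006}$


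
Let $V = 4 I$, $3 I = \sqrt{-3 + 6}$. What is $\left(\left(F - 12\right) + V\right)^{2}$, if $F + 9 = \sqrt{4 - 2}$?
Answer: $\frac{\left(-63 + 3 \sqrt{2} + 4 \sqrt{3}\right)^{2}}{9} \approx 298.47$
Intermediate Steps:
$I = \frac{\sqrt{3}}{3}$ ($I = \frac{\sqrt{-3 + 6}}{3} = \frac{\sqrt{3}}{3} \approx 0.57735$)
$V = \frac{4 \sqrt{3}}{3}$ ($V = 4 \frac{\sqrt{3}}{3} = \frac{4 \sqrt{3}}{3} \approx 2.3094$)
$F = -9 + \sqrt{2}$ ($F = -9 + \sqrt{4 - 2} = -9 + \sqrt{2} \approx -7.5858$)
$\left(\left(F - 12\right) + V\right)^{2} = \left(\left(\left(-9 + \sqrt{2}\right) - 12\right) + \frac{4 \sqrt{3}}{3}\right)^{2} = \left(\left(-21 + \sqrt{2}\right) + \frac{4 \sqrt{3}}{3}\right)^{2} = \left(-21 + \sqrt{2} + \frac{4 \sqrt{3}}{3}\right)^{2}$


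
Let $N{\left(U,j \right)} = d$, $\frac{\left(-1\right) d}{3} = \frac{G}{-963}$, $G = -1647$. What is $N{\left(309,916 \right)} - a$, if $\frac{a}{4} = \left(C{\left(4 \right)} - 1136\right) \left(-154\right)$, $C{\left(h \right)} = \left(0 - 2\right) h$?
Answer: $- \frac{75403877}{107} \approx -7.0471 \cdot 10^{5}$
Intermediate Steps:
$d = - \frac{549}{107}$ ($d = - 3 \left(- \frac{1647}{-963}\right) = - 3 \left(\left(-1647\right) \left(- \frac{1}{963}\right)\right) = \left(-3\right) \frac{183}{107} = - \frac{549}{107} \approx -5.1308$)
$N{\left(U,j \right)} = - \frac{549}{107}$
$C{\left(h \right)} = - 2 h$
$a = 704704$ ($a = 4 \left(\left(-2\right) 4 - 1136\right) \left(-154\right) = 4 \left(-8 - 1136\right) \left(-154\right) = 4 \left(\left(-1144\right) \left(-154\right)\right) = 4 \cdot 176176 = 704704$)
$N{\left(309,916 \right)} - a = - \frac{549}{107} - 704704 = - \frac{75403877}{107}$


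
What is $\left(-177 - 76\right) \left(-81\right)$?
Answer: $20493$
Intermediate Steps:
$\left(-177 - 76\right) \left(-81\right) = \left(-253\right) \left(-81\right) = 20493$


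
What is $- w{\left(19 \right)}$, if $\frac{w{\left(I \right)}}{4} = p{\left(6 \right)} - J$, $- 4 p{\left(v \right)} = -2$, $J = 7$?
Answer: $26$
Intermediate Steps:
$p{\left(v \right)} = \frac{1}{2}$ ($p{\left(v \right)} = \left(- \frac{1}{4}\right) \left(-2\right) = \frac{1}{2}$)
$w{\left(I \right)} = -26$ ($w{\left(I \right)} = 4 \left(\frac{1}{2} - 7\right) = 4 \left(- \frac{13}{2}\right) = -26$)
$- w{\left(19 \right)} = \left(-1\right) \left(-26\right) = 26$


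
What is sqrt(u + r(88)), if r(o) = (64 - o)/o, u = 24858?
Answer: sqrt(3007785)/11 ≈ 157.66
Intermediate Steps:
r(o) = (64 - o)/o
sqrt(u + r(88)) = sqrt(24858 + (64 - 1*88)/88) = sqrt(24858 + (64 - 88)/88) = sqrt(24858 + (1/88)*(-24)) = sqrt(24858 - 3/11) = sqrt(273435/11) = sqrt(3007785)/11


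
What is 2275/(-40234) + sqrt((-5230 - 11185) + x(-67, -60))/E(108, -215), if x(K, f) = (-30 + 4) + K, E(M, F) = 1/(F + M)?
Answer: -2275/40234 - 214*I*sqrt(4127) ≈ -0.056544 - 13748.0*I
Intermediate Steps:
x(K, f) = -26 + K
2275/(-40234) + sqrt((-5230 - 11185) + x(-67, -60))/E(108, -215) = 2275/(-40234) + sqrt((-5230 - 11185) + (-26 - 67))/(1/(-215 + 108)) = 2275*(-1/40234) + sqrt(-16415 - 93)/(1/(-107)) = -2275/40234 + sqrt(-16508)/(-1/107) = -2275/40234 + (2*I*sqrt(4127))*(-107) = -2275/40234 - 214*I*sqrt(4127)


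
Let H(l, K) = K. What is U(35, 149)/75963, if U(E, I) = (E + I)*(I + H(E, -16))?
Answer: 24472/75963 ≈ 0.32216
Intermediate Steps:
U(E, I) = (-16 + I)*(E + I) (U(E, I) = (E + I)*(I - 16) = (E + I)*(-16 + I) = (-16 + I)*(E + I))
U(35, 149)/75963 = (149**2 - 16*35 - 16*149 + 35*149)/75963 = (22201 - 560 - 2384 + 5215)*(1/75963) = 24472*(1/75963) = 24472/75963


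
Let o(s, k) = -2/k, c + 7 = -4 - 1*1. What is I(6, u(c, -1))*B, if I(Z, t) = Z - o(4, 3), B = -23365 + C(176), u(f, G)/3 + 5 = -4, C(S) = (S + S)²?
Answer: 670260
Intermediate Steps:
c = -12 (c = -7 + (-4 - 1*1) = -7 + (-4 - 1) = -7 - 5 = -12)
C(S) = 4*S² (C(S) = (2*S)² = 4*S²)
u(f, G) = -27 (u(f, G) = -15 + 3*(-4) = -15 - 12 = -27)
B = 100539 (B = -23365 + 4*176² = -23365 + 4*30976 = -23365 + 123904 = 100539)
I(Z, t) = ⅔ + Z (I(Z, t) = Z - (-2)/3 = Z - 1*(-⅔) = Z + ⅔ = ⅔ + Z)
I(6, u(c, -1))*B = (⅔ + 6)*100539 = (20/3)*100539 = 670260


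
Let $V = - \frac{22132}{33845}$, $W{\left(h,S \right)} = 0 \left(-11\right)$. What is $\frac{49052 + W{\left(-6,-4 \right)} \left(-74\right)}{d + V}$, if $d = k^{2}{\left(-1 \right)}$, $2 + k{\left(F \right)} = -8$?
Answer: $\frac{415041235}{840592} \approx 493.75$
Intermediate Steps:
$W{\left(h,S \right)} = 0$
$V = - \frac{22132}{33845}$ ($V = \left(-22132\right) \frac{1}{33845} = - \frac{22132}{33845} \approx -0.65392$)
$k{\left(F \right)} = -10$ ($k{\left(F \right)} = -2 - 8 = -10$)
$d = 100$ ($d = \left(-10\right)^{2} = 100$)
$\frac{49052 + W{\left(-6,-4 \right)} \left(-74\right)}{d + V} = \frac{49052 + 0 \left(-74\right)}{100 - \frac{22132}{33845}} = \frac{49052 + 0}{\frac{3362368}{33845}} = 49052 \cdot \frac{33845}{3362368} = \frac{415041235}{840592}$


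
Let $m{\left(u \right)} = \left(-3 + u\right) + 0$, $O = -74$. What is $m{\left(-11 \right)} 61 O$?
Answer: $63196$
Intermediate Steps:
$m{\left(u \right)} = -3 + u$
$m{\left(-11 \right)} 61 O = \left(-3 - 11\right) 61 \left(-74\right) = \left(-14\right) 61 \left(-74\right) = \left(-854\right) \left(-74\right) = 63196$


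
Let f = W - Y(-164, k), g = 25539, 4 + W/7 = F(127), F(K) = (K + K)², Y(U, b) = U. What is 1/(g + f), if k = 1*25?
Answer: 1/477287 ≈ 2.0952e-6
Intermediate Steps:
k = 25
F(K) = 4*K² (F(K) = (2*K)² = 4*K²)
W = 451584 (W = -28 + 7*(4*127²) = -28 + 7*(4*16129) = -28 + 7*64516 = -28 + 451612 = 451584)
f = 451748 (f = 451584 - 1*(-164) = 451584 + 164 = 451748)
1/(g + f) = 1/(25539 + 451748) = 1/477287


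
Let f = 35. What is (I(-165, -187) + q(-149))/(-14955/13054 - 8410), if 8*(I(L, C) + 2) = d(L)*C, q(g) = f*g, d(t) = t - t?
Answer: 68102718/109799095 ≈ 0.62025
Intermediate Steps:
d(t) = 0
q(g) = 35*g
I(L, C) = -2 (I(L, C) = -2 + (0*C)/8 = -2 + (1/8)*0 = -2 + 0 = -2)
(I(-165, -187) + q(-149))/(-14955/13054 - 8410) = (-2 + 35*(-149))/(-14955/13054 - 8410) = (-2 - 5215)/(-14955*1/13054 - 8410) = -5217/(-14955/13054 - 8410) = -5217/(-109799095/13054) = -5217*(-13054/109799095) = 68102718/109799095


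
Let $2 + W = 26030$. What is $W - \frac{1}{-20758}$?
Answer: $\frac{540289225}{20758} \approx 26028.0$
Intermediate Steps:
$W = 26028$ ($W = -2 + 26030 = 26028$)
$W - \frac{1}{-20758} = 26028 - \frac{1}{-20758} = 26028 - - \frac{1}{20758} = 26028 + \frac{1}{20758} = \frac{540289225}{20758}$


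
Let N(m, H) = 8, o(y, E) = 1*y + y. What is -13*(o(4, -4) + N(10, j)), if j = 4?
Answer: -208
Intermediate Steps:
o(y, E) = 2*y (o(y, E) = y + y = 2*y)
-13*(o(4, -4) + N(10, j)) = -13*(2*4 + 8) = -13*(8 + 8) = -13*16 = -208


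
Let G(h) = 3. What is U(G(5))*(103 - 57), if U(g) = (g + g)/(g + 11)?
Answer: 138/7 ≈ 19.714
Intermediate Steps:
U(g) = 2*g/(11 + g) (U(g) = (2*g)/(11 + g) = 2*g/(11 + g))
U(G(5))*(103 - 57) = (2*3/(11 + 3))*(103 - 57) = (2*3/14)*46 = (2*3*(1/14))*46 = (3/7)*46 = 138/7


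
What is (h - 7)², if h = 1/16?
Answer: 12321/256 ≈ 48.129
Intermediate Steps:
h = 1/16 ≈ 0.062500
(h - 7)² = (1/16 - 7)² = (-111/16)² = 12321/256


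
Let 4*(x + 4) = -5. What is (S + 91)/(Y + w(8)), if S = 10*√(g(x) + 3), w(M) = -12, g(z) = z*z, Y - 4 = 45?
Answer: 91/37 + 5*√489/74 ≈ 3.9536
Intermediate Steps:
x = -21/4 (x = -4 + (¼)*(-5) = -4 - 5/4 = -21/4 ≈ -5.2500)
Y = 49 (Y = 4 + 45 = 49)
g(z) = z²
S = 5*√489/2 (S = 10*√((-21/4)² + 3) = 10*√(441/16 + 3) = 10*√(489/16) = 10*(√489/4) = 5*√489/2 ≈ 55.283)
(S + 91)/(Y + w(8)) = (5*√489/2 + 91)/(49 - 12) = (91 + 5*√489/2)/37 = (91 + 5*√489/2)*(1/37) = 91/37 + 5*√489/74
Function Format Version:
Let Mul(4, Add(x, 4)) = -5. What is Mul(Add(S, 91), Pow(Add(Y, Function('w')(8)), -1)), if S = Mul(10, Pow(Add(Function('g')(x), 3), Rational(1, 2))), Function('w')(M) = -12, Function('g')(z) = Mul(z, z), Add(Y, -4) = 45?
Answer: Add(Rational(91, 37), Mul(Rational(5, 74), Pow(489, Rational(1, 2)))) ≈ 3.9536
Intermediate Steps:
x = Rational(-21, 4) (x = Add(-4, Mul(Rational(1, 4), -5)) = Add(-4, Rational(-5, 4)) = Rational(-21, 4) ≈ -5.2500)
Y = 49 (Y = Add(4, 45) = 49)
Function('g')(z) = Pow(z, 2)
S = Mul(Rational(5, 2), Pow(489, Rational(1, 2))) (S = Mul(10, Pow(Add(Pow(Rational(-21, 4), 2), 3), Rational(1, 2))) = Mul(10, Pow(Add(Rational(441, 16), 3), Rational(1, 2))) = Mul(10, Pow(Rational(489, 16), Rational(1, 2))) = Mul(10, Mul(Rational(1, 4), Pow(489, Rational(1, 2)))) = Mul(Rational(5, 2), Pow(489, Rational(1, 2))) ≈ 55.283)
Mul(Add(S, 91), Pow(Add(Y, Function('w')(8)), -1)) = Mul(Add(Mul(Rational(5, 2), Pow(489, Rational(1, 2))), 91), Pow(Add(49, -12), -1)) = Mul(Add(91, Mul(Rational(5, 2), Pow(489, Rational(1, 2)))), Pow(37, -1)) = Mul(Add(91, Mul(Rational(5, 2), Pow(489, Rational(1, 2)))), Rational(1, 37)) = Add(Rational(91, 37), Mul(Rational(5, 74), Pow(489, Rational(1, 2))))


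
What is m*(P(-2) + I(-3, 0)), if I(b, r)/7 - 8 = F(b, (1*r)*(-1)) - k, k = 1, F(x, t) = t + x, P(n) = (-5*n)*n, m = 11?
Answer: 88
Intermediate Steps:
P(n) = -5*n**2
I(b, r) = 49 - 7*r + 7*b (I(b, r) = 56 + 7*(((1*r)*(-1) + b) - 1*1) = 56 + 7*((r*(-1) + b) - 1) = 56 + 7*((-r + b) - 1) = 56 + 7*((b - r) - 1) = 56 + 7*(-1 + b - r) = 56 + (-7 - 7*r + 7*b) = 49 - 7*r + 7*b)
m*(P(-2) + I(-3, 0)) = 11*(-5*(-2)**2 + (49 - 7*0 + 7*(-3))) = 11*(-5*4 + (49 + 0 - 21)) = 11*(-20 + 28) = 11*8 = 88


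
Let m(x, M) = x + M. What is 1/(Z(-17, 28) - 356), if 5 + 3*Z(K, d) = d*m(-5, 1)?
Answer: -1/395 ≈ -0.0025316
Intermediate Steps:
m(x, M) = M + x
Z(K, d) = -5/3 - 4*d/3 (Z(K, d) = -5/3 + (d*(1 - 5))/3 = -5/3 + (d*(-4))/3 = -5/3 + (-4*d)/3 = -5/3 - 4*d/3)
1/(Z(-17, 28) - 356) = 1/((-5/3 - 4/3*28) - 356) = 1/((-5/3 - 112/3) - 356) = 1/(-39 - 356) = 1/(-395) = -1/395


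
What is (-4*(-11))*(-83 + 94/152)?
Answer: -68871/19 ≈ -3624.8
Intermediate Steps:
(-4*(-11))*(-83 + 94/152) = 44*(-83 + 94*(1/152)) = 44*(-83 + 47/76) = 44*(-6261/76) = -68871/19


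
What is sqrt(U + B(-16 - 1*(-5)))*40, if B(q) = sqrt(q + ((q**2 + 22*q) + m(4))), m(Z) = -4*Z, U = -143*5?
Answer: 40*sqrt(-715 + 2*I*sqrt(37)) ≈ 9.099 + 1069.6*I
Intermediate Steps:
U = -715
B(q) = sqrt(-16 + q**2 + 23*q) (B(q) = sqrt(q + ((q**2 + 22*q) - 4*4)) = sqrt(q + ((q**2 + 22*q) - 16)) = sqrt(q + (-16 + q**2 + 22*q)) = sqrt(-16 + q**2 + 23*q))
sqrt(U + B(-16 - 1*(-5)))*40 = sqrt(-715 + sqrt(-16 + (-16 - 1*(-5))**2 + 23*(-16 - 1*(-5))))*40 = sqrt(-715 + sqrt(-16 + (-16 + 5)**2 + 23*(-16 + 5)))*40 = sqrt(-715 + sqrt(-16 + (-11)**2 + 23*(-11)))*40 = sqrt(-715 + sqrt(-16 + 121 - 253))*40 = sqrt(-715 + sqrt(-148))*40 = sqrt(-715 + 2*I*sqrt(37))*40 = 40*sqrt(-715 + 2*I*sqrt(37))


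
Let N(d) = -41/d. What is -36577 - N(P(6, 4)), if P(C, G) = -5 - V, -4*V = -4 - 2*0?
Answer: -219503/6 ≈ -36584.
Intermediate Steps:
V = 1 (V = -(-4 - 2*0)/4 = -(-4 + 0)/4 = -1/4*(-4) = 1)
P(C, G) = -6 (P(C, G) = -5 - 1*1 = -5 - 1 = -6)
-36577 - N(P(6, 4)) = -36577 - (-41)/(-6) = -36577 - (-41)*(-1)/6 = -36577 - 1*41/6 = -36577 - 41/6 = -219503/6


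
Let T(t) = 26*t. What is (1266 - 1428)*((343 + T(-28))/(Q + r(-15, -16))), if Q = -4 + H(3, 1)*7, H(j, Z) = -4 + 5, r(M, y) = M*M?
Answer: 10395/38 ≈ 273.55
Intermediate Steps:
r(M, y) = M**2
H(j, Z) = 1
Q = 3 (Q = -4 + 1*7 = -4 + 7 = 3)
(1266 - 1428)*((343 + T(-28))/(Q + r(-15, -16))) = (1266 - 1428)*((343 + 26*(-28))/(3 + (-15)**2)) = -162*(343 - 728)/(3 + 225) = -(-62370)/228 = -162*(-385/228) = 10395/38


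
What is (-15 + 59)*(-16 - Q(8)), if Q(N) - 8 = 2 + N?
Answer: -1496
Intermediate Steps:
Q(N) = 10 + N (Q(N) = 8 + (2 + N) = 10 + N)
(-15 + 59)*(-16 - Q(8)) = (-15 + 59)*(-16 - (10 + 8)) = 44*(-16 - 1*18) = 44*(-16 - 18) = 44*(-34) = -1496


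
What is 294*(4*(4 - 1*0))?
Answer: 4704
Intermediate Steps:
294*(4*(4 - 1*0)) = 294*(4*(4 + 0)) = 294*(4*4) = 294*16 = 4704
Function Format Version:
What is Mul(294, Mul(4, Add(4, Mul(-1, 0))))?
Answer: 4704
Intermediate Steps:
Mul(294, Mul(4, Add(4, Mul(-1, 0)))) = Mul(294, Mul(4, Add(4, 0))) = Mul(294, Mul(4, 4)) = Mul(294, 16) = 4704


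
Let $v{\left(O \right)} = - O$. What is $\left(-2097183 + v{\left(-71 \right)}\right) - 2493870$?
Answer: $-4590982$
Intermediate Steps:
$\left(-2097183 + v{\left(-71 \right)}\right) - 2493870 = \left(-2097183 - -71\right) - 2493870 = \left(-2097183 + 71\right) - 2493870 = -2097112 - 2493870 = -4590982$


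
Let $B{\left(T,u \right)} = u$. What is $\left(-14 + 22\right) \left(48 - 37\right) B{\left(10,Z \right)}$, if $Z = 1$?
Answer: $88$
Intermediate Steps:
$\left(-14 + 22\right) \left(48 - 37\right) B{\left(10,Z \right)} = \left(-14 + 22\right) \left(48 - 37\right) 1 = 8 \cdot 11 \cdot 1 = 88 \cdot 1 = 88$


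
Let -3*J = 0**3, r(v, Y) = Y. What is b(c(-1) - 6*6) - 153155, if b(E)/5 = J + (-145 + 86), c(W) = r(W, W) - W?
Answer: -153450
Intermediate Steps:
c(W) = 0 (c(W) = W - W = 0)
J = 0 (J = -1/3*0**3 = -1/3*0 = 0)
b(E) = -295 (b(E) = 5*(0 + (-145 + 86)) = 5*(0 - 59) = 5*(-59) = -295)
b(c(-1) - 6*6) - 153155 = -295 - 153155 = -153450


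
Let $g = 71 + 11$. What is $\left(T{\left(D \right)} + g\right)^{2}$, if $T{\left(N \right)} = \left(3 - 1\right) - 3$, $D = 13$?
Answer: $6561$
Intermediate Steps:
$T{\left(N \right)} = -1$ ($T{\left(N \right)} = 2 - 3 = -1$)
$g = 82$
$\left(T{\left(D \right)} + g\right)^{2} = \left(-1 + 82\right)^{2} = 81^{2} = 6561$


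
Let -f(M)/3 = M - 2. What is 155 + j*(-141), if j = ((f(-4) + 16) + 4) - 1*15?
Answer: -3088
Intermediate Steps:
f(M) = 6 - 3*M (f(M) = -3*(M - 2) = -3*(-2 + M) = 6 - 3*M)
j = 23 (j = (((6 - 3*(-4)) + 16) + 4) - 1*15 = (((6 + 12) + 16) + 4) - 15 = ((18 + 16) + 4) - 15 = (34 + 4) - 15 = 38 - 15 = 23)
155 + j*(-141) = 155 + 23*(-141) = 155 - 3243 = -3088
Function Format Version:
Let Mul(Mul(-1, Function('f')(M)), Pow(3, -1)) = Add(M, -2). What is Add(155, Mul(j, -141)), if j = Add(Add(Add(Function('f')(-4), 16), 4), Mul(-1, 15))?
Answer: -3088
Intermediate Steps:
Function('f')(M) = Add(6, Mul(-3, M)) (Function('f')(M) = Mul(-3, Add(M, -2)) = Mul(-3, Add(-2, M)) = Add(6, Mul(-3, M)))
j = 23 (j = Add(Add(Add(Add(6, Mul(-3, -4)), 16), 4), Mul(-1, 15)) = Add(Add(Add(Add(6, 12), 16), 4), -15) = Add(Add(Add(18, 16), 4), -15) = Add(Add(34, 4), -15) = Add(38, -15) = 23)
Add(155, Mul(j, -141)) = Add(155, Mul(23, -141)) = Add(155, -3243) = -3088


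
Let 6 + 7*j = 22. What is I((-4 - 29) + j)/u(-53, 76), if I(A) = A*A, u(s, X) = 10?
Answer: 9245/98 ≈ 94.337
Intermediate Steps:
j = 16/7 (j = -6/7 + (⅐)*22 = -6/7 + 22/7 = 16/7 ≈ 2.2857)
I(A) = A²
I((-4 - 29) + j)/u(-53, 76) = ((-4 - 29) + 16/7)²/10 = (-33 + 16/7)²*(⅒) = (-215/7)²*(⅒) = (46225/49)*(⅒) = 9245/98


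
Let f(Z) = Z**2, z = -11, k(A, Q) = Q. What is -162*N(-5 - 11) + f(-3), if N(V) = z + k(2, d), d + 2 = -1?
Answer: 2277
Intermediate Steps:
d = -3 (d = -2 - 1 = -3)
N(V) = -14 (N(V) = -11 - 3 = -14)
-162*N(-5 - 11) + f(-3) = -162*(-14) + (-3)**2 = 2268 + 9 = 2277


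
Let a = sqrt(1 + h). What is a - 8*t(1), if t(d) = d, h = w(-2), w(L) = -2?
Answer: -8 + I ≈ -8.0 + 1.0*I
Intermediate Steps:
h = -2
a = I (a = sqrt(1 - 2) = sqrt(-1) = I ≈ 1.0*I)
a - 8*t(1) = I - 8*1 = I - 8 = -8 + I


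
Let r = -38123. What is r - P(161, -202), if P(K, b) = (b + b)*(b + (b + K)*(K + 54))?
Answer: -3680991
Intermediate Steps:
P(K, b) = 2*b*(b + (54 + K)*(K + b)) (P(K, b) = (2*b)*(b + (K + b)*(54 + K)) = (2*b)*(b + (54 + K)*(K + b)) = 2*b*(b + (54 + K)*(K + b)))
r - P(161, -202) = -38123 - 2*(-202)*(161**2 + 54*161 + 55*(-202) + 161*(-202)) = -38123 - 2*(-202)*(25921 + 8694 - 11110 - 32522) = -38123 - 2*(-202)*(-9017) = -38123 - 1*3642868 = -38123 - 3642868 = -3680991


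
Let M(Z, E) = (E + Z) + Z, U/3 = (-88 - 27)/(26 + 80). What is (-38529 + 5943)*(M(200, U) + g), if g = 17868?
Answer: -31544274459/53 ≈ -5.9518e+8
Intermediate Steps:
U = -345/106 (U = 3*((-88 - 27)/(26 + 80)) = 3*(-115/106) = -345/106 ≈ -3.2547)
M(Z, E) = E + 2*Z
(-38529 + 5943)*(M(200, U) + g) = (-38529 + 5943)*((-345/106 + 2*200) + 17868) = -32586*((-345/106 + 400) + 17868) = -32586*(42055/106 + 17868) = -32586*1936063/106 = -31544274459/53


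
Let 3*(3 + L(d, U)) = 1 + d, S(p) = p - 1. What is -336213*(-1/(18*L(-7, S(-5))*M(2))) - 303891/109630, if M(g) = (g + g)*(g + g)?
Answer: -414407047/1754080 ≈ -236.25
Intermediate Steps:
S(p) = -1 + p
M(g) = 4*g**2 (M(g) = (2*g)*(2*g) = 4*g**2)
L(d, U) = -8/3 + d/3 (L(d, U) = -3 + (1 + d)/3 = -3 + (1/3 + d/3) = -8/3 + d/3)
-336213*(-1/(18*L(-7, S(-5))*M(2))) - 303891/109630 = -336213*(-1/(288*(-8/3 + (1/3)*(-7)))) - 303891/109630 = -336213*(-1/(288*(-8/3 - 7/3))) - 303891*1/109630 = -336213/(-5*16*(-18)) - 303891/109630 = -336213/((-80*(-18))) - 303891/109630 = -336213/1440 - 303891/109630 = -336213*1/1440 - 303891/109630 = -37357/160 - 303891/109630 = -414407047/1754080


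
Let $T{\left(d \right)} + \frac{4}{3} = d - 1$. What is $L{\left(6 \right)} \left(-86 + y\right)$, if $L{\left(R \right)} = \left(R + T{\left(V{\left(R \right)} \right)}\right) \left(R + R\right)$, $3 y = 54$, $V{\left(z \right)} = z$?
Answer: $-7888$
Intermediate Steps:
$y = 18$ ($y = \frac{1}{3} \cdot 54 = 18$)
$T{\left(d \right)} = - \frac{7}{3} + d$ ($T{\left(d \right)} = - \frac{4}{3} + \left(d - 1\right) = - \frac{4}{3} + \left(-1 + d\right) = - \frac{7}{3} + d$)
$L{\left(R \right)} = 2 R \left(- \frac{7}{3} + 2 R\right)$ ($L{\left(R \right)} = \left(R + \left(- \frac{7}{3} + R\right)\right) \left(R + R\right) = \left(- \frac{7}{3} + 2 R\right) 2 R = 2 R \left(- \frac{7}{3} + 2 R\right)$)
$L{\left(6 \right)} \left(-86 + y\right) = \frac{2}{3} \cdot 6 \left(-7 + 6 \cdot 6\right) \left(-86 + 18\right) = \frac{2}{3} \cdot 6 \left(-7 + 36\right) \left(-68\right) = \frac{2}{3} \cdot 6 \cdot 29 \left(-68\right) = 116 \left(-68\right) = -7888$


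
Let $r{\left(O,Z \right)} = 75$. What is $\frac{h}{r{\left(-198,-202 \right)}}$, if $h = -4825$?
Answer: $- \frac{193}{3} \approx -64.333$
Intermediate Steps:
$\frac{h}{r{\left(-198,-202 \right)}} = - \frac{4825}{75} = \left(-4825\right) \frac{1}{75} = - \frac{193}{3}$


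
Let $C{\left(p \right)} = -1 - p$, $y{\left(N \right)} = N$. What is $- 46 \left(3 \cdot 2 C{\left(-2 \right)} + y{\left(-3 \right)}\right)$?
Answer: $-138$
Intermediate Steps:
$- 46 \left(3 \cdot 2 C{\left(-2 \right)} + y{\left(-3 \right)}\right) = - 46 \left(3 \cdot 2 \left(-1 - -2\right) - 3\right) = - 46 \left(6 \left(-1 + 2\right) - 3\right) = - 46 \left(6 \cdot 1 - 3\right) = - 46 \left(6 - 3\right) = \left(-46\right) 3 = -138$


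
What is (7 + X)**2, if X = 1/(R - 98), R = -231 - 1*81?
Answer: 8231161/168100 ≈ 48.966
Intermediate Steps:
R = -312 (R = -231 - 81 = -312)
X = -1/410 (X = 1/(-312 - 98) = 1/(-410) = -1/410 ≈ -0.0024390)
(7 + X)**2 = (7 - 1/410)**2 = (2869/410)**2 = 8231161/168100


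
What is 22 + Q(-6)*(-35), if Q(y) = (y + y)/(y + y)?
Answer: -13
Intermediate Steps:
Q(y) = 1 (Q(y) = (2*y)/((2*y)) = (2*y)*(1/(2*y)) = 1)
22 + Q(-6)*(-35) = 22 + 1*(-35) = 22 - 35 = -13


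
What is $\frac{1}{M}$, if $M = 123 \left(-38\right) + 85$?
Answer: $- \frac{1}{4589} \approx -0.00021791$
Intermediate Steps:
$M = -4589$ ($M = -4674 + 85 = -4589$)
$\frac{1}{M} = \frac{1}{-4589} = - \frac{1}{4589}$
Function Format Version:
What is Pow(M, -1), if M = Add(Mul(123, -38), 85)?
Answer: Rational(-1, 4589) ≈ -0.00021791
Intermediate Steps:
M = -4589 (M = Add(-4674, 85) = -4589)
Pow(M, -1) = Pow(-4589, -1) = Rational(-1, 4589)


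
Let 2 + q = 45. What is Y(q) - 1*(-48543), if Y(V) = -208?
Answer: 48335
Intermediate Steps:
q = 43 (q = -2 + 45 = 43)
Y(q) - 1*(-48543) = -208 - 1*(-48543) = -208 + 48543 = 48335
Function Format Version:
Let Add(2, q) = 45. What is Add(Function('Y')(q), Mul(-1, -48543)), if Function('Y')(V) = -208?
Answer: 48335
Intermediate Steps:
q = 43 (q = Add(-2, 45) = 43)
Add(Function('Y')(q), Mul(-1, -48543)) = Add(-208, Mul(-1, -48543)) = Add(-208, 48543) = 48335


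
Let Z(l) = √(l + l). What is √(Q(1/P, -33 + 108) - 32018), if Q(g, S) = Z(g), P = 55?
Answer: √(-96854450 + 55*√110)/55 ≈ 178.94*I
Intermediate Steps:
Z(l) = √2*√l (Z(l) = √(2*l) = √2*√l)
Q(g, S) = √2*√g
√(Q(1/P, -33 + 108) - 32018) = √(√2*√(1/55) - 32018) = √(√2*(√55/55) - 32018) = √(√110/55 - 32018) = √(-32018 + √110/55)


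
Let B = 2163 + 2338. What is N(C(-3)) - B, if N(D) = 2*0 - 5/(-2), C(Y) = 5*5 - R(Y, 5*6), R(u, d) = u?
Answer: -8997/2 ≈ -4498.5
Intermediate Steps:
C(Y) = 25 - Y (C(Y) = 5*5 - Y = 25 - Y)
B = 4501
N(D) = 5/2 (N(D) = 0 - 5*(-1/2) = 0 + 5/2 = 5/2)
N(C(-3)) - B = 5/2 - 1*4501 = 5/2 - 4501 = -8997/2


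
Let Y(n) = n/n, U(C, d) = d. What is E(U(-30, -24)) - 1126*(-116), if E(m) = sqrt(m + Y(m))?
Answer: 130616 + I*sqrt(23) ≈ 1.3062e+5 + 4.7958*I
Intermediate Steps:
Y(n) = 1
E(m) = sqrt(1 + m) (E(m) = sqrt(m + 1) = sqrt(1 + m))
E(U(-30, -24)) - 1126*(-116) = sqrt(1 - 24) - 1126*(-116) = sqrt(-23) - 1*(-130616) = I*sqrt(23) + 130616 = 130616 + I*sqrt(23)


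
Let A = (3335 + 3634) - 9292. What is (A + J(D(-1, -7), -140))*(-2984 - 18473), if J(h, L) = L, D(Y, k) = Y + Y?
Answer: 52848591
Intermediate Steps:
D(Y, k) = 2*Y
A = -2323 (A = 6969 - 9292 = -2323)
(A + J(D(-1, -7), -140))*(-2984 - 18473) = (-2323 - 140)*(-2984 - 18473) = -2463*(-21457) = 52848591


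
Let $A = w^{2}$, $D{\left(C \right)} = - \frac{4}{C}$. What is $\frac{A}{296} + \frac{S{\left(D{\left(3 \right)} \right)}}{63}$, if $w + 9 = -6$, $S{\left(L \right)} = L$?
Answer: $\frac{41341}{55944} \approx 0.73897$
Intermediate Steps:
$w = -15$ ($w = -9 - 6 = -15$)
$A = 225$ ($A = \left(-15\right)^{2} = 225$)
$\frac{A}{296} + \frac{S{\left(D{\left(3 \right)} \right)}}{63} = \frac{225}{296} + \frac{\left(-4\right) \frac{1}{3}}{63} = 225 \cdot \frac{1}{296} + \left(-4\right) \frac{1}{3} \cdot \frac{1}{63} = \frac{225}{296} - \frac{4}{189} = \frac{41341}{55944}$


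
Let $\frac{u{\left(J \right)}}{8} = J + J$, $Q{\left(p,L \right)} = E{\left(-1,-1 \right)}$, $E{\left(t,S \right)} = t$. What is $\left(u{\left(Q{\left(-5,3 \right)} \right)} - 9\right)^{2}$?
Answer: $625$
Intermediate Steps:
$Q{\left(p,L \right)} = -1$
$u{\left(J \right)} = 16 J$ ($u{\left(J \right)} = 8 \left(J + J\right) = 8 \cdot 2 J = 16 J$)
$\left(u{\left(Q{\left(-5,3 \right)} \right)} - 9\right)^{2} = \left(16 \left(-1\right) - 9\right)^{2} = \left(-16 - 9\right)^{2} = \left(-25\right)^{2} = 625$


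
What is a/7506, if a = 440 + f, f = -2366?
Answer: -107/417 ≈ -0.25659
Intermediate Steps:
a = -1926 (a = 440 - 2366 = -1926)
a/7506 = -1926/7506 = -1926*1/7506 = -107/417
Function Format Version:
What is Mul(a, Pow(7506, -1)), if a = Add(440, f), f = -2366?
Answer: Rational(-107, 417) ≈ -0.25659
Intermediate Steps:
a = -1926 (a = Add(440, -2366) = -1926)
Mul(a, Pow(7506, -1)) = Mul(-1926, Pow(7506, -1)) = Mul(-1926, Rational(1, 7506)) = Rational(-107, 417)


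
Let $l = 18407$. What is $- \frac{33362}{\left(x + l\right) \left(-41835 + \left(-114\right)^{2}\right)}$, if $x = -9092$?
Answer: $\frac{33362}{268635285} \approx 0.00012419$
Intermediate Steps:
$- \frac{33362}{\left(x + l\right) \left(-41835 + \left(-114\right)^{2}\right)} = - \frac{33362}{\left(-9092 + 18407\right) \left(-41835 + \left(-114\right)^{2}\right)} = - \frac{33362}{9315 \left(-41835 + 12996\right)} = - \frac{33362}{9315 \left(-28839\right)} = - \frac{33362}{-268635285} = \left(-33362\right) \left(- \frac{1}{268635285}\right) = \frac{33362}{268635285}$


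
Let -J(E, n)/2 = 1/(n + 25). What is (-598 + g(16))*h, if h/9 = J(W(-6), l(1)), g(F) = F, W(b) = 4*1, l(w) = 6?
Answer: 10476/31 ≈ 337.94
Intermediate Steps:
W(b) = 4
J(E, n) = -2/(25 + n) (J(E, n) = -2/(n + 25) = -2/(25 + n))
h = -18/31 (h = 9*(-2/(25 + 6)) = 9*(-2/31) = -18/31 ≈ -0.58065)
(-598 + g(16))*h = (-598 + 16)*(-18/31) = -582*(-18/31) = 10476/31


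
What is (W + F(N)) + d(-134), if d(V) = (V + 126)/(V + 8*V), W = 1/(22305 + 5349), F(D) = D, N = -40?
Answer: -222301087/5558454 ≈ -39.993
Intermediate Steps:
W = 1/27654 ≈ 3.6161e-5
d(V) = (126 + V)/(9*V) (d(V) = (126 + V)/((9*V)) = (126 + V)*(1/(9*V)) = (126 + V)/(9*V))
(W + F(N)) + d(-134) = (1/27654 - 40) + (⅑)*(126 - 134)/(-134) = -1106159/27654 + (⅑)*(-1/134)*(-8) = -1106159/27654 + 4/603 = -222301087/5558454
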